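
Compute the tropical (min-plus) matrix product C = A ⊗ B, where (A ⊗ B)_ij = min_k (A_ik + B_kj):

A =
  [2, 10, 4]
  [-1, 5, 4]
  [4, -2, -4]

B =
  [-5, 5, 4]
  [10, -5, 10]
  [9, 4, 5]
A ⊗ B =
  [-3, 5, 6]
  [-6, 0, 3]
  [-1, -7, 1]

Apply the min-plus product entry-by-entry:
  C[0][0] = min over k of (A[0][0] + B[0][0] = 2 + -5 = -3, A[0][1] + B[1][0] = 10 + 10 = 20, A[0][2] + B[2][0] = 4 + 9 = 13) = -3 (attained at k = 0)
  C[0][1] = min over k of (A[0][0] + B[0][1] = 2 + 5 = 7, A[0][1] + B[1][1] = 10 + -5 = 5, A[0][2] + B[2][1] = 4 + 4 = 8) = 5 (attained at k = 1)
  C[0][2] = min over k of (A[0][0] + B[0][2] = 2 + 4 = 6, A[0][1] + B[1][2] = 10 + 10 = 20, A[0][2] + B[2][2] = 4 + 5 = 9) = 6 (attained at k = 0)
  C[1][0] = min over k of (A[1][0] + B[0][0] = -1 + -5 = -6, A[1][1] + B[1][0] = 5 + 10 = 15, A[1][2] + B[2][0] = 4 + 9 = 13) = -6 (attained at k = 0)
  C[1][1] = min over k of (A[1][0] + B[0][1] = -1 + 5 = 4, A[1][1] + B[1][1] = 5 + -5 = 0, A[1][2] + B[2][1] = 4 + 4 = 8) = 0 (attained at k = 1)
  C[1][2] = min over k of (A[1][0] + B[0][2] = -1 + 4 = 3, A[1][1] + B[1][2] = 5 + 10 = 15, A[1][2] + B[2][2] = 4 + 5 = 9) = 3 (attained at k = 0)
  C[2][0] = min over k of (A[2][0] + B[0][0] = 4 + -5 = -1, A[2][1] + B[1][0] = -2 + 10 = 8, A[2][2] + B[2][0] = -4 + 9 = 5) = -1 (attained at k = 0)
  C[2][1] = min over k of (A[2][0] + B[0][1] = 4 + 5 = 9, A[2][1] + B[1][1] = -2 + -5 = -7, A[2][2] + B[2][1] = -4 + 4 = 0) = -7 (attained at k = 1)
  C[2][2] = min over k of (A[2][0] + B[0][2] = 4 + 4 = 8, A[2][1] + B[1][2] = -2 + 10 = 8, A[2][2] + B[2][2] = -4 + 5 = 1) = 1 (attained at k = 2)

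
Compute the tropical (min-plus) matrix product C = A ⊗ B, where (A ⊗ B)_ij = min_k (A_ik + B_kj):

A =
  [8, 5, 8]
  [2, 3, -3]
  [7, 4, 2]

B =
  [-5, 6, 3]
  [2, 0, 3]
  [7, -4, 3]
A ⊗ B =
  [3, 4, 8]
  [-3, -7, 0]
  [2, -2, 5]

Apply the min-plus product entry-by-entry:
  C[0][0] = min over k of (A[0][0] + B[0][0] = 8 + -5 = 3, A[0][1] + B[1][0] = 5 + 2 = 7, A[0][2] + B[2][0] = 8 + 7 = 15) = 3 (attained at k = 0)
  C[0][1] = min over k of (A[0][0] + B[0][1] = 8 + 6 = 14, A[0][1] + B[1][1] = 5 + 0 = 5, A[0][2] + B[2][1] = 8 + -4 = 4) = 4 (attained at k = 2)
  C[0][2] = min over k of (A[0][0] + B[0][2] = 8 + 3 = 11, A[0][1] + B[1][2] = 5 + 3 = 8, A[0][2] + B[2][2] = 8 + 3 = 11) = 8 (attained at k = 1)
  C[1][0] = min over k of (A[1][0] + B[0][0] = 2 + -5 = -3, A[1][1] + B[1][0] = 3 + 2 = 5, A[1][2] + B[2][0] = -3 + 7 = 4) = -3 (attained at k = 0)
  C[1][1] = min over k of (A[1][0] + B[0][1] = 2 + 6 = 8, A[1][1] + B[1][1] = 3 + 0 = 3, A[1][2] + B[2][1] = -3 + -4 = -7) = -7 (attained at k = 2)
  C[1][2] = min over k of (A[1][0] + B[0][2] = 2 + 3 = 5, A[1][1] + B[1][2] = 3 + 3 = 6, A[1][2] + B[2][2] = -3 + 3 = 0) = 0 (attained at k = 2)
  C[2][0] = min over k of (A[2][0] + B[0][0] = 7 + -5 = 2, A[2][1] + B[1][0] = 4 + 2 = 6, A[2][2] + B[2][0] = 2 + 7 = 9) = 2 (attained at k = 0)
  C[2][1] = min over k of (A[2][0] + B[0][1] = 7 + 6 = 13, A[2][1] + B[1][1] = 4 + 0 = 4, A[2][2] + B[2][1] = 2 + -4 = -2) = -2 (attained at k = 2)
  C[2][2] = min over k of (A[2][0] + B[0][2] = 7 + 3 = 10, A[2][1] + B[1][2] = 4 + 3 = 7, A[2][2] + B[2][2] = 2 + 3 = 5) = 5 (attained at k = 2)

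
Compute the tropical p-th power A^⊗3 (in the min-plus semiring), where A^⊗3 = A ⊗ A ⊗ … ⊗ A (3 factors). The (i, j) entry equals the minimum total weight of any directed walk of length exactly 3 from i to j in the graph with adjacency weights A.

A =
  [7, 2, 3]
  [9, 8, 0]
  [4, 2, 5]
A^⊗3 =
  [6, 4, 5]
  [9, 6, 2]
  [6, 4, 6]

Each entry (A^⊗3)_ij equals the minimum over all length-3 walks i = v_0 → v_1 → … → v_3 = j of Σ_t A[v_t][v_{t+1}]. For example, for (i, j) = (0, 2) we minimise over 9 possible intermediate vertex sequences; the minimum is 5, attained along the walk 0 → 2 → 1 → 2.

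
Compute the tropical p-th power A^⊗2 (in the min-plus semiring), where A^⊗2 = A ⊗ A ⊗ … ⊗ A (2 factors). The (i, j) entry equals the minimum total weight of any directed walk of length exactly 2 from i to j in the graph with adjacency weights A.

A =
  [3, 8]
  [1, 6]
A^⊗2 =
  [6, 11]
  [4, 9]

Each entry (A^⊗2)_ij equals the minimum over all length-2 walks i = v_0 → v_1 → … → v_2 = j of Σ_t A[v_t][v_{t+1}]. For example, for (i, j) = (0, 1) we minimise over 2 possible intermediate vertex sequences; the minimum is 11, attained along the walk 0 → 0 → 1.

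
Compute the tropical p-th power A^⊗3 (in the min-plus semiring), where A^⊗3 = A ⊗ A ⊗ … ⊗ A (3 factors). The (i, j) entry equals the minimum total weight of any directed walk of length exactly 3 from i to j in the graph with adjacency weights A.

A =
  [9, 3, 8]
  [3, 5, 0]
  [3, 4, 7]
A^⊗3 =
  [6, 7, 8]
  [7, 6, 4]
  [7, 8, 6]

Each entry (A^⊗3)_ij equals the minimum over all length-3 walks i = v_0 → v_1 → … → v_3 = j of Σ_t A[v_t][v_{t+1}]. For example, for (i, j) = (0, 2) we minimise over 9 possible intermediate vertex sequences; the minimum is 8, attained along the walk 0 → 1 → 1 → 2.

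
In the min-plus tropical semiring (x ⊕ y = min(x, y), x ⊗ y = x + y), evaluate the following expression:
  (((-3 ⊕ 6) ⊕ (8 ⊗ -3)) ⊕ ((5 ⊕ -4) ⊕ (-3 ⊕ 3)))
(((-3 ⊕ 6) ⊕ (8 ⊗ -3)) ⊕ ((5 ⊕ -4) ⊕ (-3 ⊕ 3))) = -4

Expand innermost to outermost. Recall ⊕ takes the minimum of its arguments and ⊗ takes their sum. Working out the expression (((-3 ⊕ 6) ⊕ (8 ⊗ -3)) ⊕ ((5 ⊕ -4) ⊕ (-3 ⊕ 3))) gives -4.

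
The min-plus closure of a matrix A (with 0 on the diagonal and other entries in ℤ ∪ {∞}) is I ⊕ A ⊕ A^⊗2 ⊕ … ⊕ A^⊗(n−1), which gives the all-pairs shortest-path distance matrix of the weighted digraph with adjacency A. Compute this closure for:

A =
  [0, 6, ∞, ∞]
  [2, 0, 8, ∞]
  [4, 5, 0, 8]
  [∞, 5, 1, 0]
Closure =
  [0, 6, 14, 22]
  [2, 0, 8, 16]
  [4, 5, 0, 8]
  [5, 5, 1, 0]

This is the Floyd-Warshall all-pairs shortest-path computation. For each intermediate vertex k = 0, 1, …, 3, update dist[i][j] ← min(dist[i][j], dist[i][k] + dist[k][j]). The final matrix gives, for each (i, j), the minimum total weight of any directed path from i to j (possibly empty when i = j).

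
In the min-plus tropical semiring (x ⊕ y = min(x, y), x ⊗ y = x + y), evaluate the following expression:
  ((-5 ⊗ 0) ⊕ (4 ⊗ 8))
((-5 ⊗ 0) ⊕ (4 ⊗ 8)) = -5

Expand innermost to outermost. Recall ⊕ takes the minimum of its arguments and ⊗ takes their sum. Working out the expression ((-5 ⊗ 0) ⊕ (4 ⊗ 8)) gives -5.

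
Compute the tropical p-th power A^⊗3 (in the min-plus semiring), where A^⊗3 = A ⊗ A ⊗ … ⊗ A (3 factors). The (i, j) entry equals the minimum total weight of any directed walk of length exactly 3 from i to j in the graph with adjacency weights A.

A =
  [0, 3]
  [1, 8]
A^⊗3 =
  [0, 3]
  [1, 4]

Each entry (A^⊗3)_ij equals the minimum over all length-3 walks i = v_0 → v_1 → … → v_3 = j of Σ_t A[v_t][v_{t+1}]. For example, for (i, j) = (0, 1) we minimise over 4 possible intermediate vertex sequences; the minimum is 3, attained along the walk 0 → 0 → 0 → 1.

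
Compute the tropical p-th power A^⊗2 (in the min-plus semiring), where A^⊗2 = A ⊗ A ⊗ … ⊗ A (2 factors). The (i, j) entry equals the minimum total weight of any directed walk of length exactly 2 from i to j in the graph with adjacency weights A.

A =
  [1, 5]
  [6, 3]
A^⊗2 =
  [2, 6]
  [7, 6]

Each entry (A^⊗2)_ij equals the minimum over all length-2 walks i = v_0 → v_1 → … → v_2 = j of Σ_t A[v_t][v_{t+1}]. For example, for (i, j) = (0, 1) we minimise over 2 possible intermediate vertex sequences; the minimum is 6, attained along the walk 0 → 0 → 1.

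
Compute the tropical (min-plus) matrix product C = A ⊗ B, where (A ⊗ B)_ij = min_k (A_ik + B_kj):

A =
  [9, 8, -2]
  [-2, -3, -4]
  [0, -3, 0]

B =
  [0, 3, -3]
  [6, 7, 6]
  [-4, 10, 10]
A ⊗ B =
  [-6, 8, 6]
  [-8, 1, -5]
  [-4, 3, -3]

Apply the min-plus product entry-by-entry:
  C[0][0] = min over k of (A[0][0] + B[0][0] = 9 + 0 = 9, A[0][1] + B[1][0] = 8 + 6 = 14, A[0][2] + B[2][0] = -2 + -4 = -6) = -6 (attained at k = 2)
  C[0][1] = min over k of (A[0][0] + B[0][1] = 9 + 3 = 12, A[0][1] + B[1][1] = 8 + 7 = 15, A[0][2] + B[2][1] = -2 + 10 = 8) = 8 (attained at k = 2)
  C[0][2] = min over k of (A[0][0] + B[0][2] = 9 + -3 = 6, A[0][1] + B[1][2] = 8 + 6 = 14, A[0][2] + B[2][2] = -2 + 10 = 8) = 6 (attained at k = 0)
  C[1][0] = min over k of (A[1][0] + B[0][0] = -2 + 0 = -2, A[1][1] + B[1][0] = -3 + 6 = 3, A[1][2] + B[2][0] = -4 + -4 = -8) = -8 (attained at k = 2)
  C[1][1] = min over k of (A[1][0] + B[0][1] = -2 + 3 = 1, A[1][1] + B[1][1] = -3 + 7 = 4, A[1][2] + B[2][1] = -4 + 10 = 6) = 1 (attained at k = 0)
  C[1][2] = min over k of (A[1][0] + B[0][2] = -2 + -3 = -5, A[1][1] + B[1][2] = -3 + 6 = 3, A[1][2] + B[2][2] = -4 + 10 = 6) = -5 (attained at k = 0)
  C[2][0] = min over k of (A[2][0] + B[0][0] = 0 + 0 = 0, A[2][1] + B[1][0] = -3 + 6 = 3, A[2][2] + B[2][0] = 0 + -4 = -4) = -4 (attained at k = 2)
  C[2][1] = min over k of (A[2][0] + B[0][1] = 0 + 3 = 3, A[2][1] + B[1][1] = -3 + 7 = 4, A[2][2] + B[2][1] = 0 + 10 = 10) = 3 (attained at k = 0)
  C[2][2] = min over k of (A[2][0] + B[0][2] = 0 + -3 = -3, A[2][1] + B[1][2] = -3 + 6 = 3, A[2][2] + B[2][2] = 0 + 10 = 10) = -3 (attained at k = 0)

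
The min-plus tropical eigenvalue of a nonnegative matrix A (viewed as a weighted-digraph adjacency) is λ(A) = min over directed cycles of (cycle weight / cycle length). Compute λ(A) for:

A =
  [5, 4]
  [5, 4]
λ(A) = 4

Enumerate directed cycles and compute their means (weight / length). Sample:
  cycle 0 → 0: weight = 5, length = 1, mean = 5/1 ≈ 5.000
  cycle 1 → 1: weight = 4, length = 1, mean = 4/1 ≈ 4.000
  cycle 0 → 1 → 0: weight = 9, length = 2, mean = 9/2 ≈ 4.500
  cycle 1 → 0 → 1: weight = 9, length = 2, mean = 9/2 ≈ 4.500
Minimum mean = 4.000, attained e.g. along the cycle 1 → 1 with weight 4 and length 1. So λ(A) = 4/1 = 4.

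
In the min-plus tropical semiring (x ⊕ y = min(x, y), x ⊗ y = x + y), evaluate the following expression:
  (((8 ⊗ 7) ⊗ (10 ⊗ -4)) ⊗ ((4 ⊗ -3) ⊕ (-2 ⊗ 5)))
(((8 ⊗ 7) ⊗ (10 ⊗ -4)) ⊗ ((4 ⊗ -3) ⊕ (-2 ⊗ 5))) = 22

Expand innermost to outermost. Recall ⊕ takes the minimum of its arguments and ⊗ takes their sum. Working out the expression (((8 ⊗ 7) ⊗ (10 ⊗ -4)) ⊗ ((4 ⊗ -3) ⊕ (-2 ⊗ 5))) gives 22.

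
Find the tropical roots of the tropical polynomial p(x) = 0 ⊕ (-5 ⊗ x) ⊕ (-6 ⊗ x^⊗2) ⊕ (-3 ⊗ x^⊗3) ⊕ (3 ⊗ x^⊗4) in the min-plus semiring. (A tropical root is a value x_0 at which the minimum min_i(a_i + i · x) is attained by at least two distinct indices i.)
Roots: {-6, -3, 1, 5}

Each tropical root is a break point of the lower envelope of the lines y = a_i + i · x (there are 5 lines, with slopes 0, 1, ..., 4). Only the lines that attain the minimum somewhere contribute to roots; other lines are dominated. Here the surviving (envelope) indices are i = 4, i = 3, i = 2, i = 1, i = 0.
Intersections between consecutive envelope lines give the roots: for adjacent envelope indices i < j the intersection is x = (a_i − a_j) / (j − i). Reading off the sorted break points: {-6, -3, 1, 5}.
Verification: at each break x_0, at least two indices attain the minimum of min_i(a_i + i · x_0).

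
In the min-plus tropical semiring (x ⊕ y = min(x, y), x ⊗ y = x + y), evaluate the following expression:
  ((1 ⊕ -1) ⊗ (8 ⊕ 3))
((1 ⊕ -1) ⊗ (8 ⊕ 3)) = 2

Expand innermost to outermost. Recall ⊕ takes the minimum of its arguments and ⊗ takes their sum. Working out the expression ((1 ⊕ -1) ⊗ (8 ⊕ 3)) gives 2.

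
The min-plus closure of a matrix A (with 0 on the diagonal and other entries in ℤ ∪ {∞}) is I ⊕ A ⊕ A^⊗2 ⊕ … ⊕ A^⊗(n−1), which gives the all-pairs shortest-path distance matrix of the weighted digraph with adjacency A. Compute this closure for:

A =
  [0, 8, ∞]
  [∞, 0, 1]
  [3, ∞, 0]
Closure =
  [0, 8, 9]
  [4, 0, 1]
  [3, 11, 0]

This is the Floyd-Warshall all-pairs shortest-path computation. For each intermediate vertex k = 0, 1, …, 2, update dist[i][j] ← min(dist[i][j], dist[i][k] + dist[k][j]). The final matrix gives, for each (i, j), the minimum total weight of any directed path from i to j (possibly empty when i = j).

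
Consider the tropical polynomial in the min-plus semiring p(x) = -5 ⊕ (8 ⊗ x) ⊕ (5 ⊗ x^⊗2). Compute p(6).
p(6) = -5

A tropical monomial a ⊗ x^⊗i evaluates to a + i · x. Evaluating each term at x = 6:
  Term 0 contributes -5 + 0 · 6 = -5
  Term 1 contributes 8 + 1 · 6 = 14
  Term 2 contributes 5 + 2 · 6 = 17
p(6) = ⊕ of these = min[-5, 14, 17] = -5.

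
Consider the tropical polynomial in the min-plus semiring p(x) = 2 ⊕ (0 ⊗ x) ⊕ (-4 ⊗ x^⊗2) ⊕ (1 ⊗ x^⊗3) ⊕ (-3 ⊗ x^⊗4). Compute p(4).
p(4) = 2

A tropical monomial a ⊗ x^⊗i evaluates to a + i · x. Evaluating each term at x = 4:
  Term 0 contributes 2 + 0 · 4 = 2
  Term 1 contributes 0 + 1 · 4 = 4
  Term 2 contributes -4 + 2 · 4 = 4
  Term 3 contributes 1 + 3 · 4 = 13
  Term 4 contributes -3 + 4 · 4 = 13
p(4) = ⊕ of these = min[2, 4, 4, 13, 13] = 2.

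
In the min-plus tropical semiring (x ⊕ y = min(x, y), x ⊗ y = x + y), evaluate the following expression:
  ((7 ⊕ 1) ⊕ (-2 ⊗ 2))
((7 ⊕ 1) ⊕ (-2 ⊗ 2)) = 0

Expand innermost to outermost. Recall ⊕ takes the minimum of its arguments and ⊗ takes their sum. Working out the expression ((7 ⊕ 1) ⊕ (-2 ⊗ 2)) gives 0.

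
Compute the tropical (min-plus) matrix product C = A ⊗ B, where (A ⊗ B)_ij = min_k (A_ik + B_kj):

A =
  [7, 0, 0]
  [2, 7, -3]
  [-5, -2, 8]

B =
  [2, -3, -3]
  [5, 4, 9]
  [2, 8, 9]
A ⊗ B =
  [2, 4, 4]
  [-1, -1, -1]
  [-3, -8, -8]

Apply the min-plus product entry-by-entry:
  C[0][0] = min over k of (A[0][0] + B[0][0] = 7 + 2 = 9, A[0][1] + B[1][0] = 0 + 5 = 5, A[0][2] + B[2][0] = 0 + 2 = 2) = 2 (attained at k = 2)
  C[0][1] = min over k of (A[0][0] + B[0][1] = 7 + -3 = 4, A[0][1] + B[1][1] = 0 + 4 = 4, A[0][2] + B[2][1] = 0 + 8 = 8) = 4 (attained at k = 0)
  C[0][2] = min over k of (A[0][0] + B[0][2] = 7 + -3 = 4, A[0][1] + B[1][2] = 0 + 9 = 9, A[0][2] + B[2][2] = 0 + 9 = 9) = 4 (attained at k = 0)
  C[1][0] = min over k of (A[1][0] + B[0][0] = 2 + 2 = 4, A[1][1] + B[1][0] = 7 + 5 = 12, A[1][2] + B[2][0] = -3 + 2 = -1) = -1 (attained at k = 2)
  C[1][1] = min over k of (A[1][0] + B[0][1] = 2 + -3 = -1, A[1][1] + B[1][1] = 7 + 4 = 11, A[1][2] + B[2][1] = -3 + 8 = 5) = -1 (attained at k = 0)
  C[1][2] = min over k of (A[1][0] + B[0][2] = 2 + -3 = -1, A[1][1] + B[1][2] = 7 + 9 = 16, A[1][2] + B[2][2] = -3 + 9 = 6) = -1 (attained at k = 0)
  C[2][0] = min over k of (A[2][0] + B[0][0] = -5 + 2 = -3, A[2][1] + B[1][0] = -2 + 5 = 3, A[2][2] + B[2][0] = 8 + 2 = 10) = -3 (attained at k = 0)
  C[2][1] = min over k of (A[2][0] + B[0][1] = -5 + -3 = -8, A[2][1] + B[1][1] = -2 + 4 = 2, A[2][2] + B[2][1] = 8 + 8 = 16) = -8 (attained at k = 0)
  C[2][2] = min over k of (A[2][0] + B[0][2] = -5 + -3 = -8, A[2][1] + B[1][2] = -2 + 9 = 7, A[2][2] + B[2][2] = 8 + 9 = 17) = -8 (attained at k = 0)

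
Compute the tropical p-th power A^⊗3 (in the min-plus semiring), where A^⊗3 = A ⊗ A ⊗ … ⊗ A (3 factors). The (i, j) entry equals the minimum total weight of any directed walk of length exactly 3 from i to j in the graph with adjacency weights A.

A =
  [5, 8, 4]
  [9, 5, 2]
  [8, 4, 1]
A^⊗3 =
  [13, 9, 6]
  [11, 7, 4]
  [10, 6, 3]

Each entry (A^⊗3)_ij equals the minimum over all length-3 walks i = v_0 → v_1 → … → v_3 = j of Σ_t A[v_t][v_{t+1}]. For example, for (i, j) = (0, 2) we minimise over 9 possible intermediate vertex sequences; the minimum is 6, attained along the walk 0 → 2 → 2 → 2.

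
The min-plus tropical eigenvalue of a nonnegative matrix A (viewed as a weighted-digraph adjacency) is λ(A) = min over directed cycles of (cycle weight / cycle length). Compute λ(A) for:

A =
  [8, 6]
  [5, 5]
λ(A) = 5

Enumerate directed cycles and compute their means (weight / length). Sample:
  cycle 0 → 0: weight = 8, length = 1, mean = 8/1 ≈ 8.000
  cycle 1 → 1: weight = 5, length = 1, mean = 5/1 ≈ 5.000
  cycle 0 → 1 → 0: weight = 11, length = 2, mean = 11/2 ≈ 5.500
  cycle 1 → 0 → 1: weight = 11, length = 2, mean = 11/2 ≈ 5.500
Minimum mean = 5.000, attained e.g. along the cycle 1 → 1 with weight 5 and length 1. So λ(A) = 5/1 = 5.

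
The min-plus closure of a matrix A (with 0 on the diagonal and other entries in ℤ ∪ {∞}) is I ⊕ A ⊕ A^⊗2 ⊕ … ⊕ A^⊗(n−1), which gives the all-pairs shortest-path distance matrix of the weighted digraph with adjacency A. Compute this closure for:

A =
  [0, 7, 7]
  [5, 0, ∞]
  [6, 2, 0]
Closure =
  [0, 7, 7]
  [5, 0, 12]
  [6, 2, 0]

This is the Floyd-Warshall all-pairs shortest-path computation. For each intermediate vertex k = 0, 1, …, 2, update dist[i][j] ← min(dist[i][j], dist[i][k] + dist[k][j]). The final matrix gives, for each (i, j), the minimum total weight of any directed path from i to j (possibly empty when i = j).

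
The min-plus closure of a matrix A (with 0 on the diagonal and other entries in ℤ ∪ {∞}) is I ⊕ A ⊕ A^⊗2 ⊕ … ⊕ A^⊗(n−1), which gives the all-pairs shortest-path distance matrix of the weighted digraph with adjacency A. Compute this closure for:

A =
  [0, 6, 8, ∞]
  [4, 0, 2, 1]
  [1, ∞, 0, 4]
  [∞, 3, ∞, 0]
Closure =
  [0, 6, 8, 7]
  [3, 0, 2, 1]
  [1, 7, 0, 4]
  [6, 3, 5, 0]

This is the Floyd-Warshall all-pairs shortest-path computation. For each intermediate vertex k = 0, 1, …, 3, update dist[i][j] ← min(dist[i][j], dist[i][k] + dist[k][j]). The final matrix gives, for each (i, j), the minimum total weight of any directed path from i to j (possibly empty when i = j).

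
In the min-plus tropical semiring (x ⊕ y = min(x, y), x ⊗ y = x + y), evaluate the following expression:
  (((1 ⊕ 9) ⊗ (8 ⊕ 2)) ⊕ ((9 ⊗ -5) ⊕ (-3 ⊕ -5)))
(((1 ⊕ 9) ⊗ (8 ⊕ 2)) ⊕ ((9 ⊗ -5) ⊕ (-3 ⊕ -5))) = -5

Expand innermost to outermost. Recall ⊕ takes the minimum of its arguments and ⊗ takes their sum. Working out the expression (((1 ⊕ 9) ⊗ (8 ⊕ 2)) ⊕ ((9 ⊗ -5) ⊕ (-3 ⊕ -5))) gives -5.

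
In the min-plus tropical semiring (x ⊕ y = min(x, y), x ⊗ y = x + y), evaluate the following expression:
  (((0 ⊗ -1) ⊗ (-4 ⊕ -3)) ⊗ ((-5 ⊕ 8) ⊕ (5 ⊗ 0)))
(((0 ⊗ -1) ⊗ (-4 ⊕ -3)) ⊗ ((-5 ⊕ 8) ⊕ (5 ⊗ 0))) = -10

Expand innermost to outermost. Recall ⊕ takes the minimum of its arguments and ⊗ takes their sum. Working out the expression (((0 ⊗ -1) ⊗ (-4 ⊕ -3)) ⊗ ((-5 ⊕ 8) ⊕ (5 ⊗ 0))) gives -10.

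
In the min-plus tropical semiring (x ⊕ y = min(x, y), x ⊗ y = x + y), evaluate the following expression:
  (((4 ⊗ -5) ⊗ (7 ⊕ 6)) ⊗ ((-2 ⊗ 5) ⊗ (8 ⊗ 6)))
(((4 ⊗ -5) ⊗ (7 ⊕ 6)) ⊗ ((-2 ⊗ 5) ⊗ (8 ⊗ 6))) = 22

Expand innermost to outermost. Recall ⊕ takes the minimum of its arguments and ⊗ takes their sum. Working out the expression (((4 ⊗ -5) ⊗ (7 ⊕ 6)) ⊗ ((-2 ⊗ 5) ⊗ (8 ⊗ 6))) gives 22.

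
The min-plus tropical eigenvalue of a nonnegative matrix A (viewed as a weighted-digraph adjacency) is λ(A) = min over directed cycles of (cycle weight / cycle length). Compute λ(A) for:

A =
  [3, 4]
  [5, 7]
λ(A) = 3

Enumerate directed cycles and compute their means (weight / length). Sample:
  cycle 0 → 0: weight = 3, length = 1, mean = 3/1 ≈ 3.000
  cycle 1 → 1: weight = 7, length = 1, mean = 7/1 ≈ 7.000
  cycle 0 → 1 → 0: weight = 9, length = 2, mean = 9/2 ≈ 4.500
  cycle 1 → 0 → 1: weight = 9, length = 2, mean = 9/2 ≈ 4.500
Minimum mean = 3.000, attained e.g. along the cycle 0 → 0 with weight 3 and length 1. So λ(A) = 3/1 = 3.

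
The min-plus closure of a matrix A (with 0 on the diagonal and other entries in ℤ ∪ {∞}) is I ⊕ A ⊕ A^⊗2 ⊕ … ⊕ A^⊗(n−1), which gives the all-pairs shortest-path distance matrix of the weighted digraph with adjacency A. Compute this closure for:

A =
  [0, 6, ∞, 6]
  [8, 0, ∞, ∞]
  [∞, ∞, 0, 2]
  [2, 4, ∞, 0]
Closure =
  [0, 6, ∞, 6]
  [8, 0, ∞, 14]
  [4, 6, 0, 2]
  [2, 4, ∞, 0]

This is the Floyd-Warshall all-pairs shortest-path computation. For each intermediate vertex k = 0, 1, …, 3, update dist[i][j] ← min(dist[i][j], dist[i][k] + dist[k][j]). The final matrix gives, for each (i, j), the minimum total weight of any directed path from i to j (possibly empty when i = j).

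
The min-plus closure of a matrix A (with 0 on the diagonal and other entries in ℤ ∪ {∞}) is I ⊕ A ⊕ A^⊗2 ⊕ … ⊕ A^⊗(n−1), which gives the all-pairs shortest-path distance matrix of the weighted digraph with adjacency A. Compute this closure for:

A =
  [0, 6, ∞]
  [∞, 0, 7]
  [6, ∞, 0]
Closure =
  [0, 6, 13]
  [13, 0, 7]
  [6, 12, 0]

This is the Floyd-Warshall all-pairs shortest-path computation. For each intermediate vertex k = 0, 1, …, 2, update dist[i][j] ← min(dist[i][j], dist[i][k] + dist[k][j]). The final matrix gives, for each (i, j), the minimum total weight of any directed path from i to j (possibly empty when i = j).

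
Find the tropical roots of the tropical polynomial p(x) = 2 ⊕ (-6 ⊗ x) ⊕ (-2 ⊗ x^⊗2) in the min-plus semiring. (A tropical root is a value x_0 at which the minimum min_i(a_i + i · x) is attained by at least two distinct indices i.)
Roots: {-4, 8}

Each tropical root is a break point of the lower envelope of the lines y = a_i + i · x (there are 3 lines, with slopes 0, 1, ..., 2). Only the lines that attain the minimum somewhere contribute to roots; other lines are dominated. Here the surviving (envelope) indices are i = 2, i = 1, i = 0.
Intersections between consecutive envelope lines give the roots: for adjacent envelope indices i < j the intersection is x = (a_i − a_j) / (j − i). Reading off the sorted break points: {-4, 8}.
Verification: at each break x_0, at least two indices attain the minimum of min_i(a_i + i · x_0).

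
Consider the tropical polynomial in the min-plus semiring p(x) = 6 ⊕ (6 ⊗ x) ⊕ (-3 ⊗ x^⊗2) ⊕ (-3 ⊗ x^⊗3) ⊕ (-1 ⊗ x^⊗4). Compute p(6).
p(6) = 6

A tropical monomial a ⊗ x^⊗i evaluates to a + i · x. Evaluating each term at x = 6:
  Term 0 contributes 6 + 0 · 6 = 6
  Term 1 contributes 6 + 1 · 6 = 12
  Term 2 contributes -3 + 2 · 6 = 9
  Term 3 contributes -3 + 3 · 6 = 15
  Term 4 contributes -1 + 4 · 6 = 23
p(6) = ⊕ of these = min[6, 12, 9, 15, 23] = 6.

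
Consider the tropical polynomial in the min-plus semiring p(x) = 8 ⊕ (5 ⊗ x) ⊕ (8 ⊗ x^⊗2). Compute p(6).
p(6) = 8

A tropical monomial a ⊗ x^⊗i evaluates to a + i · x. Evaluating each term at x = 6:
  Term 0 contributes 8 + 0 · 6 = 8
  Term 1 contributes 5 + 1 · 6 = 11
  Term 2 contributes 8 + 2 · 6 = 20
p(6) = ⊕ of these = min[8, 11, 20] = 8.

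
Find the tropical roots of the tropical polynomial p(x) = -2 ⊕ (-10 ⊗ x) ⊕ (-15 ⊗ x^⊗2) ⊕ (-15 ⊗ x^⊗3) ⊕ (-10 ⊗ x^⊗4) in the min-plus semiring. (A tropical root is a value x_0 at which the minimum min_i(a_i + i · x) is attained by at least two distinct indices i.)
Roots: {-5, 0, 5, 8}

Each tropical root is a break point of the lower envelope of the lines y = a_i + i · x (there are 5 lines, with slopes 0, 1, ..., 4). Only the lines that attain the minimum somewhere contribute to roots; other lines are dominated. Here the surviving (envelope) indices are i = 4, i = 3, i = 2, i = 1, i = 0.
Intersections between consecutive envelope lines give the roots: for adjacent envelope indices i < j the intersection is x = (a_i − a_j) / (j − i). Reading off the sorted break points: {-5, 0, 5, 8}.
Verification: at each break x_0, at least two indices attain the minimum of min_i(a_i + i · x_0).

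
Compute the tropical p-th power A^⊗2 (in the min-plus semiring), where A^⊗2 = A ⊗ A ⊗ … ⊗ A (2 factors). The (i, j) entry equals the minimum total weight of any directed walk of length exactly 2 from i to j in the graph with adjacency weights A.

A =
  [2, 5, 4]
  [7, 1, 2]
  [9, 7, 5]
A^⊗2 =
  [4, 6, 6]
  [8, 2, 3]
  [11, 8, 9]

Each entry (A^⊗2)_ij equals the minimum over all length-2 walks i = v_0 → v_1 → … → v_2 = j of Σ_t A[v_t][v_{t+1}]. For example, for (i, j) = (0, 2) we minimise over 3 possible intermediate vertex sequences; the minimum is 6, attained along the walk 0 → 0 → 2.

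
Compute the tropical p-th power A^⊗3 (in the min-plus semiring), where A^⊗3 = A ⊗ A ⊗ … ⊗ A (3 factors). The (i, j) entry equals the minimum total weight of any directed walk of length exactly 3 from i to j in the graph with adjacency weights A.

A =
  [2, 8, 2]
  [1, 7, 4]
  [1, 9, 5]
A^⊗3 =
  [5, 11, 5]
  [4, 11, 5]
  [4, 11, 5]

Each entry (A^⊗3)_ij equals the minimum over all length-3 walks i = v_0 → v_1 → … → v_3 = j of Σ_t A[v_t][v_{t+1}]. For example, for (i, j) = (0, 2) we minimise over 9 possible intermediate vertex sequences; the minimum is 5, attained along the walk 0 → 2 → 0 → 2.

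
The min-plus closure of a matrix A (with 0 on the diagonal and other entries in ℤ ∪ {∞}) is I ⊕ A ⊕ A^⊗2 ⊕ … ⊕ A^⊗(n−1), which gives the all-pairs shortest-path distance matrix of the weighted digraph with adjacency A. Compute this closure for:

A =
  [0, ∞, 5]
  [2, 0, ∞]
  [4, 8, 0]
Closure =
  [0, 13, 5]
  [2, 0, 7]
  [4, 8, 0]

This is the Floyd-Warshall all-pairs shortest-path computation. For each intermediate vertex k = 0, 1, …, 2, update dist[i][j] ← min(dist[i][j], dist[i][k] + dist[k][j]). The final matrix gives, for each (i, j), the minimum total weight of any directed path from i to j (possibly empty when i = j).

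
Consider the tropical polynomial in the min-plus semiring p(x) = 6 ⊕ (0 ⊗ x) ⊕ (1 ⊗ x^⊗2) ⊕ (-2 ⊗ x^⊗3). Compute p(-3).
p(-3) = -11

A tropical monomial a ⊗ x^⊗i evaluates to a + i · x. Evaluating each term at x = -3:
  Term 0 contributes 6 + 0 · -3 = 6
  Term 1 contributes 0 + 1 · -3 = -3
  Term 2 contributes 1 + 2 · -3 = -5
  Term 3 contributes -2 + 3 · -3 = -11
p(-3) = ⊕ of these = min[6, -3, -5, -11] = -11.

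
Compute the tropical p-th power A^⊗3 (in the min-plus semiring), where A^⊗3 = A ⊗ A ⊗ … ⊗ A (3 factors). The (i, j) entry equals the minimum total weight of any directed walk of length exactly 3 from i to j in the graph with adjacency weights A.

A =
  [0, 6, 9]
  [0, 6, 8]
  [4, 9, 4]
A^⊗3 =
  [0, 6, 9]
  [0, 6, 9]
  [4, 10, 12]

Each entry (A^⊗3)_ij equals the minimum over all length-3 walks i = v_0 → v_1 → … → v_3 = j of Σ_t A[v_t][v_{t+1}]. For example, for (i, j) = (0, 2) we minimise over 9 possible intermediate vertex sequences; the minimum is 9, attained along the walk 0 → 0 → 0 → 2.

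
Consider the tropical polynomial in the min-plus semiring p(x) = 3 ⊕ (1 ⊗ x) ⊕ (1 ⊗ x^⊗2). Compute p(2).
p(2) = 3

A tropical monomial a ⊗ x^⊗i evaluates to a + i · x. Evaluating each term at x = 2:
  Term 0 contributes 3 + 0 · 2 = 3
  Term 1 contributes 1 + 1 · 2 = 3
  Term 2 contributes 1 + 2 · 2 = 5
p(2) = ⊕ of these = min[3, 3, 5] = 3.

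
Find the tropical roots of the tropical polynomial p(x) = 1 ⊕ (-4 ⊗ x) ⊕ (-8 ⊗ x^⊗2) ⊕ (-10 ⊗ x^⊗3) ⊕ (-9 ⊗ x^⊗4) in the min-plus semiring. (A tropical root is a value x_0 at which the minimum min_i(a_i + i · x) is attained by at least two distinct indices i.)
Roots: {-1, 2, 4, 5}

Each tropical root is a break point of the lower envelope of the lines y = a_i + i · x (there are 5 lines, with slopes 0, 1, ..., 4). Only the lines that attain the minimum somewhere contribute to roots; other lines are dominated. Here the surviving (envelope) indices are i = 4, i = 3, i = 2, i = 1, i = 0.
Intersections between consecutive envelope lines give the roots: for adjacent envelope indices i < j the intersection is x = (a_i − a_j) / (j − i). Reading off the sorted break points: {-1, 2, 4, 5}.
Verification: at each break x_0, at least two indices attain the minimum of min_i(a_i + i · x_0).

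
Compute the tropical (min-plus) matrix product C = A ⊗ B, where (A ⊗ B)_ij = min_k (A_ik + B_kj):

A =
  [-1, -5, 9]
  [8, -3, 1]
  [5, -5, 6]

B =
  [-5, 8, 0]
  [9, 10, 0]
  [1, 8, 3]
A ⊗ B =
  [-6, 5, -5]
  [2, 7, -3]
  [0, 5, -5]

Apply the min-plus product entry-by-entry:
  C[0][0] = min over k of (A[0][0] + B[0][0] = -1 + -5 = -6, A[0][1] + B[1][0] = -5 + 9 = 4, A[0][2] + B[2][0] = 9 + 1 = 10) = -6 (attained at k = 0)
  C[0][1] = min over k of (A[0][0] + B[0][1] = -1 + 8 = 7, A[0][1] + B[1][1] = -5 + 10 = 5, A[0][2] + B[2][1] = 9 + 8 = 17) = 5 (attained at k = 1)
  C[0][2] = min over k of (A[0][0] + B[0][2] = -1 + 0 = -1, A[0][1] + B[1][2] = -5 + 0 = -5, A[0][2] + B[2][2] = 9 + 3 = 12) = -5 (attained at k = 1)
  C[1][0] = min over k of (A[1][0] + B[0][0] = 8 + -5 = 3, A[1][1] + B[1][0] = -3 + 9 = 6, A[1][2] + B[2][0] = 1 + 1 = 2) = 2 (attained at k = 2)
  C[1][1] = min over k of (A[1][0] + B[0][1] = 8 + 8 = 16, A[1][1] + B[1][1] = -3 + 10 = 7, A[1][2] + B[2][1] = 1 + 8 = 9) = 7 (attained at k = 1)
  C[1][2] = min over k of (A[1][0] + B[0][2] = 8 + 0 = 8, A[1][1] + B[1][2] = -3 + 0 = -3, A[1][2] + B[2][2] = 1 + 3 = 4) = -3 (attained at k = 1)
  C[2][0] = min over k of (A[2][0] + B[0][0] = 5 + -5 = 0, A[2][1] + B[1][0] = -5 + 9 = 4, A[2][2] + B[2][0] = 6 + 1 = 7) = 0 (attained at k = 0)
  C[2][1] = min over k of (A[2][0] + B[0][1] = 5 + 8 = 13, A[2][1] + B[1][1] = -5 + 10 = 5, A[2][2] + B[2][1] = 6 + 8 = 14) = 5 (attained at k = 1)
  C[2][2] = min over k of (A[2][0] + B[0][2] = 5 + 0 = 5, A[2][1] + B[1][2] = -5 + 0 = -5, A[2][2] + B[2][2] = 6 + 3 = 9) = -5 (attained at k = 1)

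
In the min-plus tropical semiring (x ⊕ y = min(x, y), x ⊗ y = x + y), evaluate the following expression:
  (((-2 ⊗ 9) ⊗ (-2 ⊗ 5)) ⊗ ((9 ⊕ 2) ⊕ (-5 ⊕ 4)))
(((-2 ⊗ 9) ⊗ (-2 ⊗ 5)) ⊗ ((9 ⊕ 2) ⊕ (-5 ⊕ 4))) = 5

Expand innermost to outermost. Recall ⊕ takes the minimum of its arguments and ⊗ takes their sum. Working out the expression (((-2 ⊗ 9) ⊗ (-2 ⊗ 5)) ⊗ ((9 ⊕ 2) ⊕ (-5 ⊕ 4))) gives 5.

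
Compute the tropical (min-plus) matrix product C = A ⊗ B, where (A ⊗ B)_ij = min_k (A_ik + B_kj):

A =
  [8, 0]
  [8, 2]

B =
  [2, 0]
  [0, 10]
A ⊗ B =
  [0, 8]
  [2, 8]

Apply the min-plus product entry-by-entry:
  C[0][0] = min over k of (A[0][0] + B[0][0] = 8 + 2 = 10, A[0][1] + B[1][0] = 0 + 0 = 0) = 0 (attained at k = 1)
  C[0][1] = min over k of (A[0][0] + B[0][1] = 8 + 0 = 8, A[0][1] + B[1][1] = 0 + 10 = 10) = 8 (attained at k = 0)
  C[1][0] = min over k of (A[1][0] + B[0][0] = 8 + 2 = 10, A[1][1] + B[1][0] = 2 + 0 = 2) = 2 (attained at k = 1)
  C[1][1] = min over k of (A[1][0] + B[0][1] = 8 + 0 = 8, A[1][1] + B[1][1] = 2 + 10 = 12) = 8 (attained at k = 0)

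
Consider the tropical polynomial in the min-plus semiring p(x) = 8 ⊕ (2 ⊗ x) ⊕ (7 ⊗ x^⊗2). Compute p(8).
p(8) = 8

A tropical monomial a ⊗ x^⊗i evaluates to a + i · x. Evaluating each term at x = 8:
  Term 0 contributes 8 + 0 · 8 = 8
  Term 1 contributes 2 + 1 · 8 = 10
  Term 2 contributes 7 + 2 · 8 = 23
p(8) = ⊕ of these = min[8, 10, 23] = 8.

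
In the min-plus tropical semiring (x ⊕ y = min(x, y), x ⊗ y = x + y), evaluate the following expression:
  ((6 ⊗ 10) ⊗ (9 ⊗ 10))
((6 ⊗ 10) ⊗ (9 ⊗ 10)) = 35

Expand innermost to outermost. Recall ⊕ takes the minimum of its arguments and ⊗ takes their sum. Working out the expression ((6 ⊗ 10) ⊗ (9 ⊗ 10)) gives 35.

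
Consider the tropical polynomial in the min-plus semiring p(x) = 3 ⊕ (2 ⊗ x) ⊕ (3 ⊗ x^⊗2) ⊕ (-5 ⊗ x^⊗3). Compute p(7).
p(7) = 3

A tropical monomial a ⊗ x^⊗i evaluates to a + i · x. Evaluating each term at x = 7:
  Term 0 contributes 3 + 0 · 7 = 3
  Term 1 contributes 2 + 1 · 7 = 9
  Term 2 contributes 3 + 2 · 7 = 17
  Term 3 contributes -5 + 3 · 7 = 16
p(7) = ⊕ of these = min[3, 9, 17, 16] = 3.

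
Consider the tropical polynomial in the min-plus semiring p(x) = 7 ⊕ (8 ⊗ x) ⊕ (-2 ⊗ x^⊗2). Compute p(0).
p(0) = -2

A tropical monomial a ⊗ x^⊗i evaluates to a + i · x. Evaluating each term at x = 0:
  Term 0 contributes 7 + 0 · 0 = 7
  Term 1 contributes 8 + 1 · 0 = 8
  Term 2 contributes -2 + 2 · 0 = -2
p(0) = ⊕ of these = min[7, 8, -2] = -2.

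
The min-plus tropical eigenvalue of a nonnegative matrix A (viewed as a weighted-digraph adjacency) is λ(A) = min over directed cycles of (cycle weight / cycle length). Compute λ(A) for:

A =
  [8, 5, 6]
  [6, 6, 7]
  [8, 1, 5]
λ(A) = 4

Enumerate directed cycles and compute their means (weight / length). Sample:
  cycle 0 → 0: weight = 8, length = 1, mean = 8/1 ≈ 8.000
  cycle 1 → 1: weight = 6, length = 1, mean = 6/1 ≈ 6.000
  cycle 2 → 2: weight = 5, length = 1, mean = 5/1 ≈ 5.000
  cycle 0 → 1 → 0: weight = 11, length = 2, mean = 11/2 ≈ 5.500
  cycle 0 → 2 → 0: weight = 14, length = 2, mean = 14/2 ≈ 7.000
  cycle 1 → 0 → 1: weight = 11, length = 2, mean = 11/2 ≈ 5.500
Minimum mean = 4.000, attained e.g. along the cycle 1 → 2 → 1 with weight 8 and length 2. So λ(A) = 8/2 = 4.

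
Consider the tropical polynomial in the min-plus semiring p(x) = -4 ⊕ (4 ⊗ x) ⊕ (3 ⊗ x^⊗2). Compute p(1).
p(1) = -4

A tropical monomial a ⊗ x^⊗i evaluates to a + i · x. Evaluating each term at x = 1:
  Term 0 contributes -4 + 0 · 1 = -4
  Term 1 contributes 4 + 1 · 1 = 5
  Term 2 contributes 3 + 2 · 1 = 5
p(1) = ⊕ of these = min[-4, 5, 5] = -4.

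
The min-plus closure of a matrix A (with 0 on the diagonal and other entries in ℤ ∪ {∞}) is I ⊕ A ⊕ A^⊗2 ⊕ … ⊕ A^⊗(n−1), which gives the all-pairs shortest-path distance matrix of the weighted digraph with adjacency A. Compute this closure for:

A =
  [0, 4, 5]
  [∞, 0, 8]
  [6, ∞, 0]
Closure =
  [0, 4, 5]
  [14, 0, 8]
  [6, 10, 0]

This is the Floyd-Warshall all-pairs shortest-path computation. For each intermediate vertex k = 0, 1, …, 2, update dist[i][j] ← min(dist[i][j], dist[i][k] + dist[k][j]). The final matrix gives, for each (i, j), the minimum total weight of any directed path from i to j (possibly empty when i = j).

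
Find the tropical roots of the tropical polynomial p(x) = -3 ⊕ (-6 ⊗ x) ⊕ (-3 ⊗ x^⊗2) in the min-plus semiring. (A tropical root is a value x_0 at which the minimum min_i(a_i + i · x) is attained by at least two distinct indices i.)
Roots: {-3, 3}

Each tropical root is a break point of the lower envelope of the lines y = a_i + i · x (there are 3 lines, with slopes 0, 1, ..., 2). Only the lines that attain the minimum somewhere contribute to roots; other lines are dominated. Here the surviving (envelope) indices are i = 2, i = 1, i = 0.
Intersections between consecutive envelope lines give the roots: for adjacent envelope indices i < j the intersection is x = (a_i − a_j) / (j − i). Reading off the sorted break points: {-3, 3}.
Verification: at each break x_0, at least two indices attain the minimum of min_i(a_i + i · x_0).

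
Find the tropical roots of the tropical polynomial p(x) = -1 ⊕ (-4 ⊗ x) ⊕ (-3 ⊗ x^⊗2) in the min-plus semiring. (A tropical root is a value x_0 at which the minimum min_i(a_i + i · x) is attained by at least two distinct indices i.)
Roots: {-1, 3}

Each tropical root is a break point of the lower envelope of the lines y = a_i + i · x (there are 3 lines, with slopes 0, 1, ..., 2). Only the lines that attain the minimum somewhere contribute to roots; other lines are dominated. Here the surviving (envelope) indices are i = 2, i = 1, i = 0.
Intersections between consecutive envelope lines give the roots: for adjacent envelope indices i < j the intersection is x = (a_i − a_j) / (j − i). Reading off the sorted break points: {-1, 3}.
Verification: at each break x_0, at least two indices attain the minimum of min_i(a_i + i · x_0).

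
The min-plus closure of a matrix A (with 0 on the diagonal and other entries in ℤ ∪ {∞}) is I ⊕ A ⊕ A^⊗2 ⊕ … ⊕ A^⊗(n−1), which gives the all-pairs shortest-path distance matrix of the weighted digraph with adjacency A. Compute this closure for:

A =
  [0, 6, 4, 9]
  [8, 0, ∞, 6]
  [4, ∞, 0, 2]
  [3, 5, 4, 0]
Closure =
  [0, 6, 4, 6]
  [8, 0, 10, 6]
  [4, 7, 0, 2]
  [3, 5, 4, 0]

This is the Floyd-Warshall all-pairs shortest-path computation. For each intermediate vertex k = 0, 1, …, 3, update dist[i][j] ← min(dist[i][j], dist[i][k] + dist[k][j]). The final matrix gives, for each (i, j), the minimum total weight of any directed path from i to j (possibly empty when i = j).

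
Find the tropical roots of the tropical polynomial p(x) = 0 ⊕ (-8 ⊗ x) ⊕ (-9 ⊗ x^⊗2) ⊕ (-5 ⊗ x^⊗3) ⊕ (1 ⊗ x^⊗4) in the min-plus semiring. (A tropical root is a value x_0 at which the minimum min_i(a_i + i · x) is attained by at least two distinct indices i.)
Roots: {-6, -4, 1, 8}

Each tropical root is a break point of the lower envelope of the lines y = a_i + i · x (there are 5 lines, with slopes 0, 1, ..., 4). Only the lines that attain the minimum somewhere contribute to roots; other lines are dominated. Here the surviving (envelope) indices are i = 4, i = 3, i = 2, i = 1, i = 0.
Intersections between consecutive envelope lines give the roots: for adjacent envelope indices i < j the intersection is x = (a_i − a_j) / (j − i). Reading off the sorted break points: {-6, -4, 1, 8}.
Verification: at each break x_0, at least two indices attain the minimum of min_i(a_i + i · x_0).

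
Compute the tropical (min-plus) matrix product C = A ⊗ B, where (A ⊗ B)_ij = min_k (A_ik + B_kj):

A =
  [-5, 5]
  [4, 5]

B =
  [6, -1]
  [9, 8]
A ⊗ B =
  [1, -6]
  [10, 3]

Apply the min-plus product entry-by-entry:
  C[0][0] = min over k of (A[0][0] + B[0][0] = -5 + 6 = 1, A[0][1] + B[1][0] = 5 + 9 = 14) = 1 (attained at k = 0)
  C[0][1] = min over k of (A[0][0] + B[0][1] = -5 + -1 = -6, A[0][1] + B[1][1] = 5 + 8 = 13) = -6 (attained at k = 0)
  C[1][0] = min over k of (A[1][0] + B[0][0] = 4 + 6 = 10, A[1][1] + B[1][0] = 5 + 9 = 14) = 10 (attained at k = 0)
  C[1][1] = min over k of (A[1][0] + B[0][1] = 4 + -1 = 3, A[1][1] + B[1][1] = 5 + 8 = 13) = 3 (attained at k = 0)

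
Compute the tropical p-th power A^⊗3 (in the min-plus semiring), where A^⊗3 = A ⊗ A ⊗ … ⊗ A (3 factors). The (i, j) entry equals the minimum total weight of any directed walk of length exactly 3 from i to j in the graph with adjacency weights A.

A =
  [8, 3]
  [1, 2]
A^⊗3 =
  [6, 7]
  [5, 6]

Each entry (A^⊗3)_ij equals the minimum over all length-3 walks i = v_0 → v_1 → … → v_3 = j of Σ_t A[v_t][v_{t+1}]. For example, for (i, j) = (0, 1) we minimise over 4 possible intermediate vertex sequences; the minimum is 7, attained along the walk 0 → 1 → 0 → 1.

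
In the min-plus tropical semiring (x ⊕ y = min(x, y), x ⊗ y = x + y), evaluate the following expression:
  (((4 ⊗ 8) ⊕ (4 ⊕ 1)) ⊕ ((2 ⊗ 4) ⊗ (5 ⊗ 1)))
(((4 ⊗ 8) ⊕ (4 ⊕ 1)) ⊕ ((2 ⊗ 4) ⊗ (5 ⊗ 1))) = 1

Expand innermost to outermost. Recall ⊕ takes the minimum of its arguments and ⊗ takes their sum. Working out the expression (((4 ⊗ 8) ⊕ (4 ⊕ 1)) ⊕ ((2 ⊗ 4) ⊗ (5 ⊗ 1))) gives 1.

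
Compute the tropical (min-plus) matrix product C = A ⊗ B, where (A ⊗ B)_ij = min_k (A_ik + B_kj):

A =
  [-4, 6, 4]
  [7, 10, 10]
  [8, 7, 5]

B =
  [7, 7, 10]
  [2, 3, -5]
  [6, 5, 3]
A ⊗ B =
  [3, 3, 1]
  [12, 13, 5]
  [9, 10, 2]

Apply the min-plus product entry-by-entry:
  C[0][0] = min over k of (A[0][0] + B[0][0] = -4 + 7 = 3, A[0][1] + B[1][0] = 6 + 2 = 8, A[0][2] + B[2][0] = 4 + 6 = 10) = 3 (attained at k = 0)
  C[0][1] = min over k of (A[0][0] + B[0][1] = -4 + 7 = 3, A[0][1] + B[1][1] = 6 + 3 = 9, A[0][2] + B[2][1] = 4 + 5 = 9) = 3 (attained at k = 0)
  C[0][2] = min over k of (A[0][0] + B[0][2] = -4 + 10 = 6, A[0][1] + B[1][2] = 6 + -5 = 1, A[0][2] + B[2][2] = 4 + 3 = 7) = 1 (attained at k = 1)
  C[1][0] = min over k of (A[1][0] + B[0][0] = 7 + 7 = 14, A[1][1] + B[1][0] = 10 + 2 = 12, A[1][2] + B[2][0] = 10 + 6 = 16) = 12 (attained at k = 1)
  C[1][1] = min over k of (A[1][0] + B[0][1] = 7 + 7 = 14, A[1][1] + B[1][1] = 10 + 3 = 13, A[1][2] + B[2][1] = 10 + 5 = 15) = 13 (attained at k = 1)
  C[1][2] = min over k of (A[1][0] + B[0][2] = 7 + 10 = 17, A[1][1] + B[1][2] = 10 + -5 = 5, A[1][2] + B[2][2] = 10 + 3 = 13) = 5 (attained at k = 1)
  C[2][0] = min over k of (A[2][0] + B[0][0] = 8 + 7 = 15, A[2][1] + B[1][0] = 7 + 2 = 9, A[2][2] + B[2][0] = 5 + 6 = 11) = 9 (attained at k = 1)
  C[2][1] = min over k of (A[2][0] + B[0][1] = 8 + 7 = 15, A[2][1] + B[1][1] = 7 + 3 = 10, A[2][2] + B[2][1] = 5 + 5 = 10) = 10 (attained at k = 1)
  C[2][2] = min over k of (A[2][0] + B[0][2] = 8 + 10 = 18, A[2][1] + B[1][2] = 7 + -5 = 2, A[2][2] + B[2][2] = 5 + 3 = 8) = 2 (attained at k = 1)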